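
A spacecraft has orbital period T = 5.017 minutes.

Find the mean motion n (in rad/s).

Convert to SI: T = 5.017 minutes = 301.02 s.
n = 2π / T.
n = 2π / 301.02 s ≈ 0.02087 rad/s.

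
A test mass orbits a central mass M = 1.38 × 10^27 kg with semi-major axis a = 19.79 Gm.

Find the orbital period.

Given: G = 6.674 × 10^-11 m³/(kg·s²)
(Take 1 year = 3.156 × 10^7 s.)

Convert to SI: a = 19.79 Gm = 1.979e+10 m.
GM = G · M = 6.674e-11 · 1.38e+27 = 9.21012e+16 m³/s².
Kepler's third law: T = 2π √(a³ / GM).
Substituting a = 1.979e+10 m and GM = 9.21012e+16 m³/s²:
T = 2π √((1.979e+10)³ / 9.21012e+16) s
T ≈ 5.764e+07 s = 1.826 years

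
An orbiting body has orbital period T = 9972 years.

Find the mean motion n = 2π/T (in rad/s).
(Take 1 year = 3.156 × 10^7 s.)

Convert to SI: T = 9972 years = 3.14716e+11 s.
n = 2π / T.
n = 2π / 3.14716e+11 s ≈ 1.996e-11 rad/s.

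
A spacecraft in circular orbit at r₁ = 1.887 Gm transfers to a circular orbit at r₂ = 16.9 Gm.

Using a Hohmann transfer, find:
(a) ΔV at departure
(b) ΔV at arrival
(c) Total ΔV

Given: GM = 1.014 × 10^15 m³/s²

Convert to SI: r₁ = 1.887 Gm = 1.887e+09 m; r₂ = 16.9 Gm = 1.69e+10 m.
Transfer semi-major axis: a_t = (r₁ + r₂)/2 = (1.887e+09 + 1.69e+10)/2 = 9.3935e+09 m.
Circular speeds: v₁ = √(GM/r₁) = 733.049 m/s, v₂ = √(GM/r₂) = 244.949 m/s.
Transfer speeds (vis-viva v² = GM(2/r − 1/a_t)): v₁ᵗ = 983.247 m/s, v₂ᵗ = 109.786 m/s.
(a) ΔV₁ = |v₁ᵗ − v₁| ≈ 250.2 m/s = 250.2 m/s.
(b) ΔV₂ = |v₂ − v₂ᵗ| ≈ 135.2 m/s = 135.2 m/s.
(c) ΔV_total = ΔV₁ + ΔV₂ ≈ 385.4 m/s = 385.4 m/s.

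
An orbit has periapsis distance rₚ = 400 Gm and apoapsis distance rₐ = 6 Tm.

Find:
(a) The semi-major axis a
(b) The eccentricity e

Convert to SI: rₚ = 400 Gm = 4e+11 m; rₐ = 6 Tm = 6e+12 m.
(a) a = (rₚ + rₐ) / 2 = (4e+11 + 6e+12) / 2 ≈ 3.2e+12 m = 3.2 Tm.
(b) e = (rₐ − rₚ) / (rₐ + rₚ) = (6e+12 − 4e+11) / (6e+12 + 4e+11) ≈ 0.875.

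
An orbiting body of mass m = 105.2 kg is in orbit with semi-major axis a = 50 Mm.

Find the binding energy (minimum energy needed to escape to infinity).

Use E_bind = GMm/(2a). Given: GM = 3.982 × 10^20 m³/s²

Convert to SI: a = 50 Mm = 5e+07 m.
Total orbital energy is E = −GMm/(2a); binding energy is E_bind = −E = GMm/(2a).
E_bind = 3.982e+20 · 105.2 / (2 · 5e+07) J ≈ 4.189e+14 J = 418.9 TJ.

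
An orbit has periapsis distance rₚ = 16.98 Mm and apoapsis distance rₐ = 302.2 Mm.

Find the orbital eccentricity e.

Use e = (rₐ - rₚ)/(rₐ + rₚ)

Convert to SI: rₚ = 16.98 Mm = 1.698e+07 m; rₐ = 302.2 Mm = 3.022e+08 m.
e = (rₐ − rₚ) / (rₐ + rₚ).
e = (3.022e+08 − 1.698e+07) / (3.022e+08 + 1.698e+07) = 2.8522e+08 / 3.1918e+08 ≈ 0.8936.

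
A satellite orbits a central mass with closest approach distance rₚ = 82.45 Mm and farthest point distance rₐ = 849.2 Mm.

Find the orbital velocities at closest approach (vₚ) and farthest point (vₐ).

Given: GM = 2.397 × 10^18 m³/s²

Convert to SI: rₚ = 82.45 Mm = 8.245e+07 m; rₐ = 849.2 Mm = 8.492e+08 m.
Use the vis-viva equation v² = GM(2/r − 1/a) with a = (rₚ + rₐ)/2 = (8.245e+07 + 8.492e+08)/2 = 4.65825e+08 m.
vₚ = √(GM · (2/rₚ − 1/a)) = √(2.397e+18 · (2/8.245e+07 − 1/4.65825e+08)) m/s ≈ 2.302e+05 m/s = 230.2 km/s.
vₐ = √(GM · (2/rₐ − 1/a)) = √(2.397e+18 · (2/8.492e+08 − 1/4.65825e+08)) m/s ≈ 2.235e+04 m/s = 22.35 km/s.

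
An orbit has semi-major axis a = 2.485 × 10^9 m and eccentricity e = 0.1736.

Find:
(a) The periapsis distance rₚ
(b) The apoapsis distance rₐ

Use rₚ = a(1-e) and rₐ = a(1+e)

(a) rₚ = a(1 − e) = 2.485e+09 · (1 − 0.1736) = 2.485e+09 · 0.8264 ≈ 2.054e+09 m = 2.054 × 10^9 m.
(b) rₐ = a(1 + e) = 2.485e+09 · (1 + 0.1736) = 2.485e+09 · 1.1736 ≈ 2.916e+09 m = 2.916 × 10^9 m.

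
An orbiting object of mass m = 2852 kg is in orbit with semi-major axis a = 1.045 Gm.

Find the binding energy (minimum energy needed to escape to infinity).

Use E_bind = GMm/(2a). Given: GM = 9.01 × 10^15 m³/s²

Convert to SI: a = 1.045 Gm = 1.045e+09 m.
Total orbital energy is E = −GMm/(2a); binding energy is E_bind = −E = GMm/(2a).
E_bind = 9.01e+15 · 2852 / (2 · 1.045e+09) J ≈ 1.229e+10 J = 12.29 GJ.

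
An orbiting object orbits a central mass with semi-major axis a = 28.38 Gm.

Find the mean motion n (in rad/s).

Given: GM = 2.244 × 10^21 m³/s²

Convert to SI: a = 28.38 Gm = 2.838e+10 m.
n = √(GM / a³).
n = √(2.244e+21 / (2.838e+10)³) rad/s ≈ 9.908e-06 rad/s.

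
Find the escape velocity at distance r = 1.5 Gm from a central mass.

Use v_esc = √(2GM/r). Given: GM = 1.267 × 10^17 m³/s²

Convert to SI: r = 1.5 Gm = 1.5e+09 m.
Escape velocity comes from setting total energy to zero: ½v² − GM/r = 0 ⇒ v_esc = √(2GM / r).
v_esc = √(2 · 1.267e+17 / 1.5e+09) m/s ≈ 1.3e+04 m/s = 13 km/s.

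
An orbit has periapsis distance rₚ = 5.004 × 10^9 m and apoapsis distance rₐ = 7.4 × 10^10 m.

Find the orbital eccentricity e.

e = (rₐ − rₚ) / (rₐ + rₚ).
e = (7.4e+10 − 5.004e+09) / (7.4e+10 + 5.004e+09) = 6.8996e+10 / 7.9004e+10 ≈ 0.8733.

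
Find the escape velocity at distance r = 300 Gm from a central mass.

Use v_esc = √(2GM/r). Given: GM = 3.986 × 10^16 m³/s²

Convert to SI: r = 300 Gm = 3e+11 m.
Escape velocity comes from setting total energy to zero: ½v² − GM/r = 0 ⇒ v_esc = √(2GM / r).
v_esc = √(2 · 3.986e+16 / 3e+11) m/s ≈ 515.5 m/s = 515.5 m/s.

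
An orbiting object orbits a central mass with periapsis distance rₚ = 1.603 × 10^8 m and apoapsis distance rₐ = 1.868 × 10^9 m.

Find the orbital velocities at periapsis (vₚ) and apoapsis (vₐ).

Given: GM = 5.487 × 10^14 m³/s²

Use the vis-viva equation v² = GM(2/r − 1/a) with a = (rₚ + rₐ)/2 = (1.603e+08 + 1.868e+09)/2 = 1.01415e+09 m.
vₚ = √(GM · (2/rₚ − 1/a)) = √(5.487e+14 · (2/1.603e+08 − 1/1.01415e+09)) m/s ≈ 2511 m/s = 2.511 km/s.
vₐ = √(GM · (2/rₐ − 1/a)) = √(5.487e+14 · (2/1.868e+09 − 1/1.01415e+09)) m/s ≈ 215.5 m/s = 215.5 m/s.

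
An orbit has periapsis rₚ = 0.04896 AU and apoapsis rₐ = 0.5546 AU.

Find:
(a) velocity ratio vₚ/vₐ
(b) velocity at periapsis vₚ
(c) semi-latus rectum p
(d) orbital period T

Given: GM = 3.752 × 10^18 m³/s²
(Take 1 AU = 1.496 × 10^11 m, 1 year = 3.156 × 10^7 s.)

Convert to SI: rₚ = 0.04896 AU = 7.32442e+09 m; rₐ = 0.5546 AU = 8.29682e+10 m.
(a) Conservation of angular momentum (rₚvₚ = rₐvₐ) gives vₚ/vₐ = rₐ/rₚ = 8.29682e+10/7.32442e+09 ≈ 11.33
(b) With a = (rₚ + rₐ)/2 = 4.51463e+10 m, vₚ = √(GM (2/rₚ − 1/a)) = √(3.752e+18 · (2/7.32442e+09 − 1/4.51463e+10)) m/s ≈ 3.068e+04 m/s
(c) From a = (rₚ + rₐ)/2 = 4.51463e+10 m and e = (rₐ − rₚ)/(rₐ + rₚ) = 0.837763, p = a(1 − e²) = 4.51463e+10 · (1 − (0.837763)²) ≈ 1.346e+10 m
(d) With a = (rₚ + rₐ)/2 = 4.51463e+10 m, T = 2π √(a³/GM) = 2π √((4.51463e+10)³/3.752e+18) s ≈ 3.112e+07 s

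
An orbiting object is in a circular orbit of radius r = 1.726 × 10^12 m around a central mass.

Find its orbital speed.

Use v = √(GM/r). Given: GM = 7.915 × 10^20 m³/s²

For a circular orbit, gravity supplies the centripetal force, so v = √(GM / r).
v = √(7.915e+20 / 1.726e+12) m/s ≈ 2.141e+04 m/s = 21.41 km/s.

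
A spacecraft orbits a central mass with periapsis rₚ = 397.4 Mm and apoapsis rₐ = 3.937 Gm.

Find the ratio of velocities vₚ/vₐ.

Convert to SI: rₚ = 397.4 Mm = 3.974e+08 m; rₐ = 3.937 Gm = 3.937e+09 m.
Conservation of angular momentum gives rₚvₚ = rₐvₐ, so vₚ/vₐ = rₐ/rₚ.
vₚ/vₐ = 3.937e+09 / 3.974e+08 ≈ 9.907.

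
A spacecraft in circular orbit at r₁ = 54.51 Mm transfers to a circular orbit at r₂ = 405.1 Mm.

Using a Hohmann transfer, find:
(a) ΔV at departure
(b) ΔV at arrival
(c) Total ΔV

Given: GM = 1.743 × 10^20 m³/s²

Convert to SI: r₁ = 54.51 Mm = 5.451e+07 m; r₂ = 405.1 Mm = 4.051e+08 m.
Transfer semi-major axis: a_t = (r₁ + r₂)/2 = (5.451e+07 + 4.051e+08)/2 = 2.29805e+08 m.
Circular speeds: v₁ = √(GM/r₁) = 1.78818e+06 m/s, v₂ = √(GM/r₂) = 655945 m/s.
Transfer speeds (vis-viva v² = GM(2/r − 1/a_t)): v₁ᵗ = 2.37417e+06 m/s, v₂ᵗ = 319467 m/s.
(a) ΔV₁ = |v₁ᵗ − v₁| ≈ 5.86e+05 m/s = 586 km/s.
(b) ΔV₂ = |v₂ − v₂ᵗ| ≈ 3.365e+05 m/s = 336.5 km/s.
(c) ΔV_total = ΔV₁ + ΔV₂ ≈ 9.225e+05 m/s = 922.5 km/s.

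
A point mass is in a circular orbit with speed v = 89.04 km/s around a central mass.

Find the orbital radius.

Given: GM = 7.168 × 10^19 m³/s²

Convert to SI: v = 89.04 km/s = 89040 m/s.
For a circular orbit, v² = GM / r, so r = GM / v².
r = 7.168e+19 / (89040)² m ≈ 9.041e+09 m = 9.041 Gm.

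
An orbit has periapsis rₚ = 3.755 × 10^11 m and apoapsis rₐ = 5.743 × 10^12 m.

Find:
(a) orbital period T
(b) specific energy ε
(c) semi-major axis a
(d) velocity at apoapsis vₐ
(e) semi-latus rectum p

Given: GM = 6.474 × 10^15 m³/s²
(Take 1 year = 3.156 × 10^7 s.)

(a) With a = (rₚ + rₐ)/2 = 3.05925e+12 m, T = 2π √(a³/GM) = 2π √((3.05925e+12)³/6.474e+15) s ≈ 4.178e+11 s
(b) With a = (rₚ + rₐ)/2 = 3.05925e+12 m, ε = −GM/(2a) = −6.474e+15/(2 · 3.05925e+12) J/kg ≈ -1058 J/kg
(c) a = (rₚ + rₐ)/2 = (3.755e+11 + 5.743e+12)/2 ≈ 3.059e+12 m
(d) With a = (rₚ + rₐ)/2 = 3.05925e+12 m, vₐ = √(GM (2/rₐ − 1/a)) = √(6.474e+15 · (2/5.743e+12 − 1/3.05925e+12)) m/s ≈ 11.76 m/s
(e) From a = (rₚ + rₐ)/2 = 3.05925e+12 m and e = (rₐ − rₚ)/(rₐ + rₚ) = 0.877257, p = a(1 − e²) = 3.05925e+12 · (1 − (0.877257)²) ≈ 7.049e+11 m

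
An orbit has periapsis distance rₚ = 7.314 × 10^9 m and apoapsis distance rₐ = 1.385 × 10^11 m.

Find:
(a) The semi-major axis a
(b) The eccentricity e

(a) a = (rₚ + rₐ) / 2 = (7.314e+09 + 1.385e+11) / 2 ≈ 7.291e+10 m = 7.291 × 10^10 m.
(b) e = (rₐ − rₚ) / (rₐ + rₚ) = (1.385e+11 − 7.314e+09) / (1.385e+11 + 7.314e+09) ≈ 0.8997.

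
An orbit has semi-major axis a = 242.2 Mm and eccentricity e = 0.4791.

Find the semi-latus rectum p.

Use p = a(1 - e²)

Convert to SI: a = 242.2 Mm = 2.422e+08 m.
p = a (1 − e²).
p = 2.422e+08 · (1 − (0.4791)²) = 2.422e+08 · 0.770463 ≈ 1.866e+08 m = 186.6 Mm.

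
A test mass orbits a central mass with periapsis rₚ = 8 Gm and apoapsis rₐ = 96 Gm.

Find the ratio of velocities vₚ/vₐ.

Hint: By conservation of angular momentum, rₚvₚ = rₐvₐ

Convert to SI: rₚ = 8 Gm = 8e+09 m; rₐ = 96 Gm = 9.6e+10 m.
Conservation of angular momentum gives rₚvₚ = rₐvₐ, so vₚ/vₐ = rₐ/rₚ.
vₚ/vₐ = 9.6e+10 / 8e+09 ≈ 12.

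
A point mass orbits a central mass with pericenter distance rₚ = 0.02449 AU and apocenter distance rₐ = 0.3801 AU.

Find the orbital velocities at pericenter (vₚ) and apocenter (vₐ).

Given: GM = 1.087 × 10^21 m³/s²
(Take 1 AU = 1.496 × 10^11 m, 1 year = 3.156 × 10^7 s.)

Convert to SI: rₚ = 0.02449 AU = 3.6637e+09 m; rₐ = 0.3801 AU = 5.6863e+10 m.
Use the vis-viva equation v² = GM(2/r − 1/a) with a = (rₚ + rₐ)/2 = (3.6637e+09 + 5.6863e+10)/2 = 3.02633e+10 m.
vₚ = √(GM · (2/rₚ − 1/a)) = √(1.087e+21 · (2/3.6637e+09 − 1/3.02633e+10)) m/s ≈ 7.466e+05 m/s = 157.5 AU/year.
vₐ = √(GM · (2/rₐ − 1/a)) = √(1.087e+21 · (2/5.6863e+10 − 1/3.02633e+10)) m/s ≈ 4.811e+04 m/s = 10.15 AU/year.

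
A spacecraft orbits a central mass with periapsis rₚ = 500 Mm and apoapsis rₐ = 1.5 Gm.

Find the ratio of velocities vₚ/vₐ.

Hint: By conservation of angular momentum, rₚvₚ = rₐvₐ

Convert to SI: rₚ = 500 Mm = 5e+08 m; rₐ = 1.5 Gm = 1.5e+09 m.
Conservation of angular momentum gives rₚvₚ = rₐvₐ, so vₚ/vₐ = rₐ/rₚ.
vₚ/vₐ = 1.5e+09 / 5e+08 ≈ 3.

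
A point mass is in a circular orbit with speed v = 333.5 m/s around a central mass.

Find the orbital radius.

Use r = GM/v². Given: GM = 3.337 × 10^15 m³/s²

For a circular orbit, v² = GM / r, so r = GM / v².
r = 3.337e+15 / (333.5)² m ≈ 3e+10 m = 30 Gm.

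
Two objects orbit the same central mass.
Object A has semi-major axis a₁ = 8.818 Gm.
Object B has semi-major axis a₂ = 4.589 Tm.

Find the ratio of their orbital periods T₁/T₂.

Convert to SI: a₁ = 8.818 Gm = 8.818e+09 m; a₂ = 4.589 Tm = 4.589e+12 m.
From Kepler's third law, (T₁/T₂)² = (a₁/a₂)³, so T₁/T₂ = (a₁/a₂)^(3/2).
a₁/a₂ = 8.818e+09 / 4.589e+12 = 0.00192155.
T₁/T₂ = (0.00192155)^(3/2) ≈ 8.423e-05.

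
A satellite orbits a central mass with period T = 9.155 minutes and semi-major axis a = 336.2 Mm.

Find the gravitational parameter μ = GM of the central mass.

Convert to SI: T = 9.155 minutes = 549.3 s; a = 336.2 Mm = 3.362e+08 m.
GM = 4π² · a³ / T².
GM = 4π² · (3.362e+08)³ / (549.3)² m³/s² ≈ 4.972e+21 m³/s² = 4.972 × 10^21 m³/s².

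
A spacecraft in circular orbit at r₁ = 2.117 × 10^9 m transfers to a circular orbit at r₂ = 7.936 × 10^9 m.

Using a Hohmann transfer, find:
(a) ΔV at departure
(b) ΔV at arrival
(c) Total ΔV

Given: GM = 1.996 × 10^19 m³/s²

Transfer semi-major axis: a_t = (r₁ + r₂)/2 = (2.117e+09 + 7.936e+09)/2 = 5.0265e+09 m.
Circular speeds: v₁ = √(GM/r₁) = 97100.1 m/s, v₂ = √(GM/r₂) = 50151 m/s.
Transfer speeds (vis-viva v² = GM(2/r − 1/a_t)): v₁ᵗ = 122008 m/s, v₂ᵗ = 32546.7 m/s.
(a) ΔV₁ = |v₁ᵗ − v₁| ≈ 2.491e+04 m/s = 24.91 km/s.
(b) ΔV₂ = |v₂ − v₂ᵗ| ≈ 1.76e+04 m/s = 17.6 km/s.
(c) ΔV_total = ΔV₁ + ΔV₂ ≈ 4.251e+04 m/s = 42.51 km/s.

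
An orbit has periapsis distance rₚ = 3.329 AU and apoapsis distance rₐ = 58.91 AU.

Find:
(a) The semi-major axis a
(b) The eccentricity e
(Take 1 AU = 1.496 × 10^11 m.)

Convert to SI: rₚ = 3.329 AU = 4.98018e+11 m; rₐ = 58.91 AU = 8.81294e+12 m.
(a) a = (rₚ + rₐ) / 2 = (4.98018e+11 + 8.81294e+12) / 2 ≈ 4.655e+12 m = 31.12 AU.
(b) e = (rₐ − rₚ) / (rₐ + rₚ) = (8.81294e+12 − 4.98018e+11) / (8.81294e+12 + 4.98018e+11) ≈ 0.893.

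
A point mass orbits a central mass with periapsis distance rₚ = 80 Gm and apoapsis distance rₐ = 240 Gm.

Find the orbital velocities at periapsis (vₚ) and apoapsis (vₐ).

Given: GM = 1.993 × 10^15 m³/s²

Convert to SI: rₚ = 80 Gm = 8e+10 m; rₐ = 240 Gm = 2.4e+11 m.
Use the vis-viva equation v² = GM(2/r − 1/a) with a = (rₚ + rₐ)/2 = (8e+10 + 2.4e+11)/2 = 1.6e+11 m.
vₚ = √(GM · (2/rₚ − 1/a)) = √(1.993e+15 · (2/8e+10 − 1/1.6e+11)) m/s ≈ 193.3 m/s = 193.3 m/s.
vₐ = √(GM · (2/rₐ − 1/a)) = √(1.993e+15 · (2/2.4e+11 − 1/1.6e+11)) m/s ≈ 64.44 m/s = 64.44 m/s.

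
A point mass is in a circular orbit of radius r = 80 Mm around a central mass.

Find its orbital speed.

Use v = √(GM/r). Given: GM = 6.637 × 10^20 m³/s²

Convert to SI: r = 80 Mm = 8e+07 m.
For a circular orbit, gravity supplies the centripetal force, so v = √(GM / r).
v = √(6.637e+20 / 8e+07) m/s ≈ 2.88e+06 m/s = 2880 km/s.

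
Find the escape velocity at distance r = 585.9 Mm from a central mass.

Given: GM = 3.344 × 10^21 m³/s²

Convert to SI: r = 585.9 Mm = 5.859e+08 m.
Escape velocity comes from setting total energy to zero: ½v² − GM/r = 0 ⇒ v_esc = √(2GM / r).
v_esc = √(2 · 3.344e+21 / 5.859e+08) m/s ≈ 3.379e+06 m/s = 3379 km/s.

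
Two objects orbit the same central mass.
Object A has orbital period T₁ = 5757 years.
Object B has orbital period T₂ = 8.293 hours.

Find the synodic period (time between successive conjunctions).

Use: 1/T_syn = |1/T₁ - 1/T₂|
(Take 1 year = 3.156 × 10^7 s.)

Convert to SI: T₁ = 5757 years = 1.81691e+11 s; T₂ = 8.293 hours = 29854.8 s.
T_syn = |T₁ · T₂ / (T₁ − T₂)|.
T_syn = |1.81691e+11 · 29854.8 / (1.81691e+11 − 29854.8)| s ≈ 2.985e+04 s = 8.293 hours.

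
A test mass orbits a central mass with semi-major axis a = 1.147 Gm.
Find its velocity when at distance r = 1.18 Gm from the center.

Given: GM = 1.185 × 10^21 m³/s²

Convert to SI: a = 1.147 Gm = 1.147e+09 m; r = 1.18 Gm = 1.18e+09 m.
Vis-viva: v = √(GM · (2/r − 1/a)).
2/r − 1/a = 2/1.18e+09 − 1/1.147e+09 = 8.23076e-10 m⁻¹.
v = √(1.185e+21 · 8.23076e-10) m/s ≈ 9.876e+05 m/s = 987.6 km/s.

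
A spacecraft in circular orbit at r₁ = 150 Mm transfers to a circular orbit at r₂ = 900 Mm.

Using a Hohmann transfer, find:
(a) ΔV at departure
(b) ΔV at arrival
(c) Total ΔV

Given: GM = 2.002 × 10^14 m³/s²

Convert to SI: r₁ = 150 Mm = 1.5e+08 m; r₂ = 900 Mm = 9e+08 m.
Transfer semi-major axis: a_t = (r₁ + r₂)/2 = (1.5e+08 + 9e+08)/2 = 5.25e+08 m.
Circular speeds: v₁ = √(GM/r₁) = 1155.28 m/s, v₂ = √(GM/r₂) = 471.64 m/s.
Transfer speeds (vis-viva v² = GM(2/r − 1/a_t)): v₁ᵗ = 1512.61 m/s, v₂ᵗ = 252.102 m/s.
(a) ΔV₁ = |v₁ᵗ − v₁| ≈ 357.3 m/s = 357.3 m/s.
(b) ΔV₂ = |v₂ − v₂ᵗ| ≈ 219.5 m/s = 219.5 m/s.
(c) ΔV_total = ΔV₁ + ΔV₂ ≈ 576.9 m/s = 576.9 m/s.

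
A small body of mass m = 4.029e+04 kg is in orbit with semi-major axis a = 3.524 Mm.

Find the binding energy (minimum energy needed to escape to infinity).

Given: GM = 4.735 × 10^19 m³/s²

Convert to SI: a = 3.524 Mm = 3.524e+06 m.
Total orbital energy is E = −GMm/(2a); binding energy is E_bind = −E = GMm/(2a).
E_bind = 4.735e+19 · 4.029e+04 / (2 · 3.524e+06) J ≈ 2.707e+17 J = 270.7 PJ.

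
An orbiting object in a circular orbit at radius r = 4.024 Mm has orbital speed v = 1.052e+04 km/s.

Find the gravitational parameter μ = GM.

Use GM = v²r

Convert to SI: r = 4.024 Mm = 4.024e+06 m; v = 1.052e+04 km/s = 1.052e+07 m/s.
For a circular orbit v² = GM/r, so GM = v² · r.
GM = (1.052e+07)² · 4.024e+06 m³/s² ≈ 4.453e+20 m³/s² = 4.453 × 10^20 m³/s².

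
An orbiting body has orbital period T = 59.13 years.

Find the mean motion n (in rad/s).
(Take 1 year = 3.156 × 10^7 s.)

Convert to SI: T = 59.13 years = 1.86614e+09 s.
n = 2π / T.
n = 2π / 1.86614e+09 s ≈ 3.367e-09 rad/s.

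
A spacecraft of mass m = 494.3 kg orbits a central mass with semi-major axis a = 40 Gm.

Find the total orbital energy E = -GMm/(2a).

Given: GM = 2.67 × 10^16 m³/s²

Convert to SI: a = 40 Gm = 4e+10 m.
E = −GMm / (2a).
E = −2.67e+16 · 494.3 / (2 · 4e+10) J ≈ -1.65e+08 J = -165 MJ.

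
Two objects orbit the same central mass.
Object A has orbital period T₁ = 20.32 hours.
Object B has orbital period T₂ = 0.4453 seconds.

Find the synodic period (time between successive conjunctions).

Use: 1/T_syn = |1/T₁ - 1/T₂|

Convert to SI: T₁ = 20.32 hours = 73152 s.
T_syn = |T₁ · T₂ / (T₁ − T₂)|.
T_syn = |73152 · 0.4453 / (73152 − 0.4453)| s ≈ 0.4453 s = 0.4453 seconds.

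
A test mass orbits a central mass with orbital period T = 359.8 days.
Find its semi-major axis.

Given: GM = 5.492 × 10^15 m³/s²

Convert to SI: T = 359.8 days = 3.10867e+07 s.
Invert Kepler's third law: a = (GM · T² / (4π²))^(1/3).
Substituting T = 3.10867e+07 s and GM = 5.492e+15 m³/s²:
a = (5.492e+15 · (3.10867e+07)² / (4π²))^(1/3) m
a ≈ 5.123e+09 m = 5.123 × 10^9 m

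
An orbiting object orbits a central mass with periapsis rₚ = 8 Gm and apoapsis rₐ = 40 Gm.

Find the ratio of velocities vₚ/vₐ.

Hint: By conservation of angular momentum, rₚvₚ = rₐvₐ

Convert to SI: rₚ = 8 Gm = 8e+09 m; rₐ = 40 Gm = 4e+10 m.
Conservation of angular momentum gives rₚvₚ = rₐvₐ, so vₚ/vₐ = rₐ/rₚ.
vₚ/vₐ = 4e+10 / 8e+09 ≈ 5.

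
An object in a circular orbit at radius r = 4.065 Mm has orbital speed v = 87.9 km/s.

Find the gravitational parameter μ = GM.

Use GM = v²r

Convert to SI: r = 4.065 Mm = 4.065e+06 m; v = 87.9 km/s = 87900 m/s.
For a circular orbit v² = GM/r, so GM = v² · r.
GM = (87900)² · 4.065e+06 m³/s² ≈ 3.141e+16 m³/s² = 3.141 × 10^16 m³/s².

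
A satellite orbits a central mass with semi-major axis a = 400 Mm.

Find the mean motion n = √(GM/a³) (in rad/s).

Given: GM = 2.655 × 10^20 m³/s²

Convert to SI: a = 400 Mm = 4e+08 m.
n = √(GM / a³).
n = √(2.655e+20 / (4e+08)³) rad/s ≈ 0.002037 rad/s.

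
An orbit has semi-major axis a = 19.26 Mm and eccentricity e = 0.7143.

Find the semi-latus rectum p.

Convert to SI: a = 19.26 Mm = 1.926e+07 m.
p = a (1 − e²).
p = 1.926e+07 · (1 − (0.7143)²) = 1.926e+07 · 0.489776 ≈ 9.433e+06 m = 9.433 Mm.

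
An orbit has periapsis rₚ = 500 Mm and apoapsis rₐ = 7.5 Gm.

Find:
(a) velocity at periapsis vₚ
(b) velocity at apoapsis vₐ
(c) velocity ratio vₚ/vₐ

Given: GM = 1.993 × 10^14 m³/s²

Convert to SI: rₚ = 500 Mm = 5e+08 m; rₐ = 7.5 Gm = 7.5e+09 m.
(a) With a = (rₚ + rₐ)/2 = 4e+09 m, vₚ = √(GM (2/rₚ − 1/a)) = √(1.993e+14 · (2/5e+08 − 1/4e+09)) m/s ≈ 864.5 m/s
(b) With a = (rₚ + rₐ)/2 = 4e+09 m, vₐ = √(GM (2/rₐ − 1/a)) = √(1.993e+14 · (2/7.5e+09 − 1/4e+09)) m/s ≈ 57.63 m/s
(c) Conservation of angular momentum (rₚvₚ = rₐvₐ) gives vₚ/vₐ = rₐ/rₚ = 7.5e+09/5e+08 ≈ 15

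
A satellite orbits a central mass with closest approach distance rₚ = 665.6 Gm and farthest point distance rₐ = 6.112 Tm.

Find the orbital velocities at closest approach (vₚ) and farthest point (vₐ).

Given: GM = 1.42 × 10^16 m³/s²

Convert to SI: rₚ = 665.6 Gm = 6.656e+11 m; rₐ = 6.112 Tm = 6.112e+12 m.
Use the vis-viva equation v² = GM(2/r − 1/a) with a = (rₚ + rₐ)/2 = (6.656e+11 + 6.112e+12)/2 = 3.3888e+12 m.
vₚ = √(GM · (2/rₚ − 1/a)) = √(1.42e+16 · (2/6.656e+11 − 1/3.3888e+12)) m/s ≈ 196.2 m/s = 196.2 m/s.
vₐ = √(GM · (2/rₐ − 1/a)) = √(1.42e+16 · (2/6.112e+12 − 1/3.3888e+12)) m/s ≈ 21.36 m/s = 21.36 m/s.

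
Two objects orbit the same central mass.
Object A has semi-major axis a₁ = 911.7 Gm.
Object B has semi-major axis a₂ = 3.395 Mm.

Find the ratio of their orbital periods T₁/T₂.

Convert to SI: a₁ = 911.7 Gm = 9.117e+11 m; a₂ = 3.395 Mm = 3.395e+06 m.
From Kepler's third law, (T₁/T₂)² = (a₁/a₂)³, so T₁/T₂ = (a₁/a₂)^(3/2).
a₁/a₂ = 9.117e+11 / 3.395e+06 = 268542.
T₁/T₂ = (268542)^(3/2) ≈ 1.392e+08.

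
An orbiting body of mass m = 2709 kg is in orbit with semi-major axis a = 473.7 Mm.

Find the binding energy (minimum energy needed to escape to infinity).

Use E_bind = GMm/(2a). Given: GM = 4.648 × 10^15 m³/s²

Convert to SI: a = 473.7 Mm = 4.737e+08 m.
Total orbital energy is E = −GMm/(2a); binding energy is E_bind = −E = GMm/(2a).
E_bind = 4.648e+15 · 2709 / (2 · 4.737e+08) J ≈ 1.329e+10 J = 13.29 GJ.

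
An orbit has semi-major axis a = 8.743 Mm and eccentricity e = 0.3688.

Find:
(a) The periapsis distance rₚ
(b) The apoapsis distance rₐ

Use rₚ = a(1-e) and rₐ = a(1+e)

Convert to SI: a = 8.743 Mm = 8.743e+06 m.
(a) rₚ = a(1 − e) = 8.743e+06 · (1 − 0.3688) = 8.743e+06 · 0.6312 ≈ 5.519e+06 m = 5.519 Mm.
(b) rₐ = a(1 + e) = 8.743e+06 · (1 + 0.3688) = 8.743e+06 · 1.3688 ≈ 1.197e+07 m = 11.97 Mm.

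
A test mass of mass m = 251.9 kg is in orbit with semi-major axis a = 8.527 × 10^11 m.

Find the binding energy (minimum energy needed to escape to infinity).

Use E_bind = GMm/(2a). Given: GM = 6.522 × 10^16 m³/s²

Total orbital energy is E = −GMm/(2a); binding energy is E_bind = −E = GMm/(2a).
E_bind = 6.522e+16 · 251.9 / (2 · 8.527e+11) J ≈ 9.633e+06 J = 9.633 MJ.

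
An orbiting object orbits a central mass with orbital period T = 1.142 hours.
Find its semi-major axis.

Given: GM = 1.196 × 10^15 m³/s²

Convert to SI: T = 1.142 hours = 4111.2 s.
Invert Kepler's third law: a = (GM · T² / (4π²))^(1/3).
Substituting T = 4111.2 s and GM = 1.196e+15 m³/s²:
a = (1.196e+15 · (4111.2)² / (4π²))^(1/3) m
a ≈ 8e+06 m = 8 Mm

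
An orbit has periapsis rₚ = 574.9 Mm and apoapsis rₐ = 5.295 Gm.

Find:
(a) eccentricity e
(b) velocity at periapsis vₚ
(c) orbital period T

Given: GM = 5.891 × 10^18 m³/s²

Convert to SI: rₚ = 574.9 Mm = 5.749e+08 m; rₐ = 5.295 Gm = 5.295e+09 m.
(a) e = (rₐ − rₚ)/(rₐ + rₚ) = (5.295e+09 − 5.749e+08)/(5.295e+09 + 5.749e+08) ≈ 0.8041
(b) With a = (rₚ + rₐ)/2 = 2.93495e+09 m, vₚ = √(GM (2/rₚ − 1/a)) = √(5.891e+18 · (2/5.749e+08 − 1/2.93495e+09)) m/s ≈ 1.36e+05 m/s
(c) With a = (rₚ + rₐ)/2 = 2.93495e+09 m, T = 2π √(a³/GM) = 2π √((2.93495e+09)³/5.891e+18) s ≈ 4.116e+05 s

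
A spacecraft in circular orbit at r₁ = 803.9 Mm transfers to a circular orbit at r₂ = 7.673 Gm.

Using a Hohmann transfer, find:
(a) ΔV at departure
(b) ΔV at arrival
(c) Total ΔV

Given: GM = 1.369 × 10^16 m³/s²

Convert to SI: r₁ = 803.9 Mm = 8.039e+08 m; r₂ = 7.673 Gm = 7.673e+09 m.
Transfer semi-major axis: a_t = (r₁ + r₂)/2 = (8.039e+08 + 7.673e+09)/2 = 4.23845e+09 m.
Circular speeds: v₁ = √(GM/r₁) = 4126.68 m/s, v₂ = √(GM/r₂) = 1335.73 m/s.
Transfer speeds (vis-viva v² = GM(2/r − 1/a_t)): v₁ᵗ = 5552.39 m/s, v₂ᵗ = 581.723 m/s.
(a) ΔV₁ = |v₁ᵗ − v₁| ≈ 1426 m/s = 1.426 km/s.
(b) ΔV₂ = |v₂ − v₂ᵗ| ≈ 754 m/s = 754 m/s.
(c) ΔV_total = ΔV₁ + ΔV₂ ≈ 2180 m/s = 2.18 km/s.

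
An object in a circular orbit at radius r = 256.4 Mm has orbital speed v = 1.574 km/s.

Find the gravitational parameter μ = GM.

Convert to SI: r = 256.4 Mm = 2.564e+08 m; v = 1.574 km/s = 1574 m/s.
For a circular orbit v² = GM/r, so GM = v² · r.
GM = (1574)² · 2.564e+08 m³/s² ≈ 6.352e+14 m³/s² = 6.352 × 10^14 m³/s².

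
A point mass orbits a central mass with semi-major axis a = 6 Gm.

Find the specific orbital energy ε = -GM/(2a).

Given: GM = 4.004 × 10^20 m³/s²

Convert to SI: a = 6 Gm = 6e+09 m.
ε = −GM / (2a).
ε = −4.004e+20 / (2 · 6e+09) J/kg ≈ -3.337e+10 J/kg = -33.37 GJ/kg.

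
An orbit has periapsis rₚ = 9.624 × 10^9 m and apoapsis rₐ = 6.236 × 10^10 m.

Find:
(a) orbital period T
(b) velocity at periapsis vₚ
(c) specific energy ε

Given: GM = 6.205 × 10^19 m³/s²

(a) With a = (rₚ + rₐ)/2 = 3.5992e+10 m, T = 2π √(a³/GM) = 2π √((3.5992e+10)³/6.205e+19) s ≈ 5.447e+06 s
(b) With a = (rₚ + rₐ)/2 = 3.5992e+10 m, vₚ = √(GM (2/rₚ − 1/a)) = √(6.205e+19 · (2/9.624e+09 − 1/3.5992e+10)) m/s ≈ 1.057e+05 m/s
(c) With a = (rₚ + rₐ)/2 = 3.5992e+10 m, ε = −GM/(2a) = −6.205e+19/(2 · 3.5992e+10) J/kg ≈ -8.62e+08 J/kg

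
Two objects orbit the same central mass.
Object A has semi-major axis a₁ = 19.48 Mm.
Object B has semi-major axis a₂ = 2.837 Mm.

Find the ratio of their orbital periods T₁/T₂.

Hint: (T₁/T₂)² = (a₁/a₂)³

Convert to SI: a₁ = 19.48 Mm = 1.948e+07 m; a₂ = 2.837 Mm = 2.837e+06 m.
From Kepler's third law, (T₁/T₂)² = (a₁/a₂)³, so T₁/T₂ = (a₁/a₂)^(3/2).
a₁/a₂ = 1.948e+07 / 2.837e+06 = 6.86641.
T₁/T₂ = (6.86641)^(3/2) ≈ 17.99.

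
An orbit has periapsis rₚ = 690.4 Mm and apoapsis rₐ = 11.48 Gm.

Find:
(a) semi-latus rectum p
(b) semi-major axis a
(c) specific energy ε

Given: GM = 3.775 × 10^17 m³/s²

Convert to SI: rₚ = 690.4 Mm = 6.904e+08 m; rₐ = 11.48 Gm = 1.148e+10 m.
(a) From a = (rₚ + rₐ)/2 = 6.0852e+09 m and e = (rₐ − rₚ)/(rₐ + rₚ) = 0.886544, p = a(1 − e²) = 6.0852e+09 · (1 − (0.886544)²) ≈ 1.302e+09 m
(b) a = (rₚ + rₐ)/2 = (6.904e+08 + 1.148e+10)/2 ≈ 6.085e+09 m
(c) With a = (rₚ + rₐ)/2 = 6.0852e+09 m, ε = −GM/(2a) = −3.775e+17/(2 · 6.0852e+09) J/kg ≈ -3.102e+07 J/kg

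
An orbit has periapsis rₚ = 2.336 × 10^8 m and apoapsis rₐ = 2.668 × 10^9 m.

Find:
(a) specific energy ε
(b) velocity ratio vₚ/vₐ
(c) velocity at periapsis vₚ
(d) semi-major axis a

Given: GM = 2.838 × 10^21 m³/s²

(a) With a = (rₚ + rₐ)/2 = 1.4508e+09 m, ε = −GM/(2a) = −2.838e+21/(2 · 1.4508e+09) J/kg ≈ -9.781e+11 J/kg
(b) Conservation of angular momentum (rₚvₚ = rₐvₐ) gives vₚ/vₐ = rₐ/rₚ = 2.668e+09/2.336e+08 ≈ 11.42
(c) With a = (rₚ + rₐ)/2 = 1.4508e+09 m, vₚ = √(GM (2/rₚ − 1/a)) = √(2.838e+21 · (2/2.336e+08 − 1/1.4508e+09)) m/s ≈ 4.727e+06 m/s
(d) a = (rₚ + rₐ)/2 = (2.336e+08 + 2.668e+09)/2 ≈ 1.451e+09 m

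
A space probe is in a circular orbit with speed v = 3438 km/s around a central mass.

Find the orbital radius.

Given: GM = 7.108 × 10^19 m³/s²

Convert to SI: v = 3438 km/s = 3.438e+06 m/s.
For a circular orbit, v² = GM / r, so r = GM / v².
r = 7.108e+19 / (3.438e+06)² m ≈ 6.014e+06 m = 6.014 × 10^6 m.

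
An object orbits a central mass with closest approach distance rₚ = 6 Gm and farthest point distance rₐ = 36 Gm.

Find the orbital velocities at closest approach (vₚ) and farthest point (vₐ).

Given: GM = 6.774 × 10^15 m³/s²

Convert to SI: rₚ = 6 Gm = 6e+09 m; rₐ = 36 Gm = 3.6e+10 m.
Use the vis-viva equation v² = GM(2/r − 1/a) with a = (rₚ + rₐ)/2 = (6e+09 + 3.6e+10)/2 = 2.1e+10 m.
vₚ = √(GM · (2/rₚ − 1/a)) = √(6.774e+15 · (2/6e+09 − 1/2.1e+10)) m/s ≈ 1391 m/s = 1.391 km/s.
vₐ = √(GM · (2/rₐ − 1/a)) = √(6.774e+15 · (2/3.6e+10 − 1/2.1e+10)) m/s ≈ 231.9 m/s = 231.9 m/s.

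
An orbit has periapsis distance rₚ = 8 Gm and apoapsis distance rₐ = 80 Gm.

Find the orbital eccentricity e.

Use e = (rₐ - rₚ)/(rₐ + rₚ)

Convert to SI: rₚ = 8 Gm = 8e+09 m; rₐ = 80 Gm = 8e+10 m.
e = (rₐ − rₚ) / (rₐ + rₚ).
e = (8e+10 − 8e+09) / (8e+10 + 8e+09) = 7.2e+10 / 8.8e+10 ≈ 0.8182.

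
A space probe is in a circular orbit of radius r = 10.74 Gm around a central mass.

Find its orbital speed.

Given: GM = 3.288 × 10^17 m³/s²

Convert to SI: r = 10.74 Gm = 1.074e+10 m.
For a circular orbit, gravity supplies the centripetal force, so v = √(GM / r).
v = √(3.288e+17 / 1.074e+10) m/s ≈ 5533 m/s = 5.533 km/s.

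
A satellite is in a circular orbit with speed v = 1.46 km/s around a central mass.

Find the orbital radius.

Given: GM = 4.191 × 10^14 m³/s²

Convert to SI: v = 1.46 km/s = 1460 m/s.
For a circular orbit, v² = GM / r, so r = GM / v².
r = 4.191e+14 / (1460)² m ≈ 1.966e+08 m = 1.966 × 10^8 m.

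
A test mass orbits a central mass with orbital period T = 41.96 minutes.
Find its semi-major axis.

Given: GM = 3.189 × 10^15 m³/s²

Convert to SI: T = 41.96 minutes = 2517.6 s.
Invert Kepler's third law: a = (GM · T² / (4π²))^(1/3).
Substituting T = 2517.6 s and GM = 3.189e+15 m³/s²:
a = (3.189e+15 · (2517.6)² / (4π²))^(1/3) m
a ≈ 8e+06 m = 8 Mm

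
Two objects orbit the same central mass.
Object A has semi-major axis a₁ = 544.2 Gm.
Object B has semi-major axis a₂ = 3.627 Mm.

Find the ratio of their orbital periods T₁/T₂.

Convert to SI: a₁ = 544.2 Gm = 5.442e+11 m; a₂ = 3.627 Mm = 3.627e+06 m.
From Kepler's third law, (T₁/T₂)² = (a₁/a₂)³, so T₁/T₂ = (a₁/a₂)^(3/2).
a₁/a₂ = 5.442e+11 / 3.627e+06 = 150041.
T₁/T₂ = (150041)^(3/2) ≈ 5.812e+07.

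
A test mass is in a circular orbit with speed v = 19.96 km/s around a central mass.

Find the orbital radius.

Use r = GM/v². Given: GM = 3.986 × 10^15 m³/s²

Convert to SI: v = 19.96 km/s = 19960 m/s.
For a circular orbit, v² = GM / r, so r = GM / v².
r = 3.986e+15 / (19960)² m ≈ 1e+07 m = 10 Mm.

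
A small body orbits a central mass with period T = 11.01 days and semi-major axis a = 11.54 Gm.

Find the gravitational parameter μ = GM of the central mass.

Convert to SI: T = 11.01 days = 951264 s; a = 11.54 Gm = 1.154e+10 m.
GM = 4π² · a³ / T².
GM = 4π² · (1.154e+10)³ / (951264)² m³/s² ≈ 6.705e+19 m³/s² = 6.705 × 10^19 m³/s².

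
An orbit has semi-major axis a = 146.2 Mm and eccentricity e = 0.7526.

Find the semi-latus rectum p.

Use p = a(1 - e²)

Convert to SI: a = 146.2 Mm = 1.462e+08 m.
p = a (1 − e²).
p = 1.462e+08 · (1 − (0.7526)²) = 1.462e+08 · 0.433593 ≈ 6.339e+07 m = 63.39 Mm.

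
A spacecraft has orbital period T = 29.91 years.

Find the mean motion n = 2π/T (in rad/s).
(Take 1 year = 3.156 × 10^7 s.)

Convert to SI: T = 29.91 years = 9.4396e+08 s.
n = 2π / T.
n = 2π / 9.4396e+08 s ≈ 6.656e-09 rad/s.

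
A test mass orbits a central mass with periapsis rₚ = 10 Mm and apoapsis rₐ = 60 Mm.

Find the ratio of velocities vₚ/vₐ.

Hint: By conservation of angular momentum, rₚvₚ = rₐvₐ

Convert to SI: rₚ = 10 Mm = 1e+07 m; rₐ = 60 Mm = 6e+07 m.
Conservation of angular momentum gives rₚvₚ = rₐvₐ, so vₚ/vₐ = rₐ/rₚ.
vₚ/vₐ = 6e+07 / 1e+07 ≈ 6.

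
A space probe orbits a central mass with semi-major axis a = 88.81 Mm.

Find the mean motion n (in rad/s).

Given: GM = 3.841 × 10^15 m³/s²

Convert to SI: a = 88.81 Mm = 8.881e+07 m.
n = √(GM / a³).
n = √(3.841e+15 / (8.881e+07)³) rad/s ≈ 7.405e-05 rad/s.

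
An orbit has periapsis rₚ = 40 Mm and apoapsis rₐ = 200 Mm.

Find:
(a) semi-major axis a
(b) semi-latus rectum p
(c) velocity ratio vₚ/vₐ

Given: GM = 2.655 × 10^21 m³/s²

Convert to SI: rₚ = 40 Mm = 4e+07 m; rₐ = 200 Mm = 2e+08 m.
(a) a = (rₚ + rₐ)/2 = (4e+07 + 2e+08)/2 ≈ 1.2e+08 m
(b) From a = (rₚ + rₐ)/2 = 1.2e+08 m and e = (rₐ − rₚ)/(rₐ + rₚ) = 0.666667, p = a(1 − e²) = 1.2e+08 · (1 − (0.666667)²) ≈ 6.667e+07 m
(c) Conservation of angular momentum (rₚvₚ = rₐvₐ) gives vₚ/vₐ = rₐ/rₚ = 2e+08/4e+07 ≈ 5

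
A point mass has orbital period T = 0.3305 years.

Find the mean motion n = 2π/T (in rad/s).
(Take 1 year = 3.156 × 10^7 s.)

Convert to SI: T = 0.3305 years = 1.04306e+07 s.
n = 2π / T.
n = 2π / 1.04306e+07 s ≈ 6.024e-07 rad/s.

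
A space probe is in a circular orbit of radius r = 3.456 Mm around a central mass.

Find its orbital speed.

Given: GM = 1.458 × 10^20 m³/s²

Convert to SI: r = 3.456 Mm = 3.456e+06 m.
For a circular orbit, gravity supplies the centripetal force, so v = √(GM / r).
v = √(1.458e+20 / 3.456e+06) m/s ≈ 6.495e+06 m/s = 6495 km/s.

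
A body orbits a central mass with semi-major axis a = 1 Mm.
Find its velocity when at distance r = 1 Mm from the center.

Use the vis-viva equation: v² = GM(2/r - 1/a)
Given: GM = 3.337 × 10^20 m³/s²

Convert to SI: a = 1 Mm = 1e+06 m; r = 1 Mm = 1e+06 m.
Vis-viva: v = √(GM · (2/r − 1/a)).
2/r − 1/a = 2/1e+06 − 1/1e+06 = 1e-06 m⁻¹.
v = √(3.337e+20 · 1e-06) m/s ≈ 1.827e+07 m/s = 1.827e+04 km/s.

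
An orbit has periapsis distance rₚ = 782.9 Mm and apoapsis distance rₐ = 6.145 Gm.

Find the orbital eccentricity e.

Convert to SI: rₚ = 782.9 Mm = 7.829e+08 m; rₐ = 6.145 Gm = 6.145e+09 m.
e = (rₐ − rₚ) / (rₐ + rₚ).
e = (6.145e+09 − 7.829e+08) / (6.145e+09 + 7.829e+08) = 5.3621e+09 / 6.9279e+09 ≈ 0.774.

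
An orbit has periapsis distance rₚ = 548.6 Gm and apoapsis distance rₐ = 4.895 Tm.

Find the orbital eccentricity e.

Convert to SI: rₚ = 548.6 Gm = 5.486e+11 m; rₐ = 4.895 Tm = 4.895e+12 m.
e = (rₐ − rₚ) / (rₐ + rₚ).
e = (4.895e+12 − 5.486e+11) / (4.895e+12 + 5.486e+11) = 4.3464e+12 / 5.4436e+12 ≈ 0.7984.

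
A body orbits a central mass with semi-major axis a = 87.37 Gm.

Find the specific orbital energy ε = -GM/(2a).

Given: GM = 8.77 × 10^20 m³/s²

Convert to SI: a = 87.37 Gm = 8.737e+10 m.
ε = −GM / (2a).
ε = −8.77e+20 / (2 · 8.737e+10) J/kg ≈ -5.019e+09 J/kg = -5.019 GJ/kg.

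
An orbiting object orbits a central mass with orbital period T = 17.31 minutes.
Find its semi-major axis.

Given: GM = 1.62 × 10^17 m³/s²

Convert to SI: T = 17.31 minutes = 1038.6 s.
Invert Kepler's third law: a = (GM · T² / (4π²))^(1/3).
Substituting T = 1038.6 s and GM = 1.62e+17 m³/s²:
a = (1.62e+17 · (1038.6)² / (4π²))^(1/3) m
a ≈ 1.642e+07 m = 16.42 Mm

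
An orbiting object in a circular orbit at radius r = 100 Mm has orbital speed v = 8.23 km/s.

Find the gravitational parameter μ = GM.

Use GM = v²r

Convert to SI: r = 100 Mm = 1e+08 m; v = 8.23 km/s = 8230 m/s.
For a circular orbit v² = GM/r, so GM = v² · r.
GM = (8230)² · 1e+08 m³/s² ≈ 6.773e+15 m³/s² = 6.773 × 10^15 m³/s².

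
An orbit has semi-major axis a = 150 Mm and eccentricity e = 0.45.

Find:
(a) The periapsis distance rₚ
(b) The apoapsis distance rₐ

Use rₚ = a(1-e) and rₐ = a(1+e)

Convert to SI: a = 150 Mm = 1.5e+08 m.
(a) rₚ = a(1 − e) = 1.5e+08 · (1 − 0.45) = 1.5e+08 · 0.55 ≈ 8.25e+07 m = 82.5 Mm.
(b) rₐ = a(1 + e) = 1.5e+08 · (1 + 0.45) = 1.5e+08 · 1.45 ≈ 2.175e+08 m = 217.5 Mm.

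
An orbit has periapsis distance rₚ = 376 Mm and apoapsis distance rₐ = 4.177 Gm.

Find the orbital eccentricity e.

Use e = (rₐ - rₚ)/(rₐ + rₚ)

Convert to SI: rₚ = 376 Mm = 3.76e+08 m; rₐ = 4.177 Gm = 4.177e+09 m.
e = (rₐ − rₚ) / (rₐ + rₚ).
e = (4.177e+09 − 3.76e+08) / (4.177e+09 + 3.76e+08) = 3.801e+09 / 4.553e+09 ≈ 0.8348.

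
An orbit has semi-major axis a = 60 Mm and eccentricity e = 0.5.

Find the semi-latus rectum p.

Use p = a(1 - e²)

Convert to SI: a = 60 Mm = 6e+07 m.
p = a (1 − e²).
p = 6e+07 · (1 − (0.5)²) = 6e+07 · 0.75 ≈ 4.5e+07 m = 45 Mm.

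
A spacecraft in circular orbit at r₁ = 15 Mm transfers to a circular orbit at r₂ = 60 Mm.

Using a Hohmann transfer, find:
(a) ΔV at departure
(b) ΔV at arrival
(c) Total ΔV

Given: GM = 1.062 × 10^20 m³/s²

Convert to SI: r₁ = 15 Mm = 1.5e+07 m; r₂ = 60 Mm = 6e+07 m.
Transfer semi-major axis: a_t = (r₁ + r₂)/2 = (1.5e+07 + 6e+07)/2 = 3.75e+07 m.
Circular speeds: v₁ = √(GM/r₁) = 2.66083e+06 m/s, v₂ = √(GM/r₂) = 1.33041e+06 m/s.
Transfer speeds (vis-viva v² = GM(2/r − 1/a_t)): v₁ᵗ = 3.36571e+06 m/s, v₂ᵗ = 841427 m/s.
(a) ΔV₁ = |v₁ᵗ − v₁| ≈ 7.049e+05 m/s = 704.9 km/s.
(b) ΔV₂ = |v₂ − v₂ᵗ| ≈ 4.89e+05 m/s = 489 km/s.
(c) ΔV_total = ΔV₁ + ΔV₂ ≈ 1.194e+06 m/s = 1194 km/s.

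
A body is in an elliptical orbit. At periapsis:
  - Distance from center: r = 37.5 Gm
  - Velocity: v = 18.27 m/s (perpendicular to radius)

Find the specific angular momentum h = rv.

Convert to SI: r = 37.5 Gm = 3.75e+10 m.
With v perpendicular to r, h = r · v.
h = 3.75e+10 · 18.27 m²/s ≈ 6.851e+11 m²/s.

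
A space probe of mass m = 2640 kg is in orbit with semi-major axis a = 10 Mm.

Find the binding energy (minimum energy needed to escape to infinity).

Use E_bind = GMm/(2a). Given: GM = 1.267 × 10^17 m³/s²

Convert to SI: a = 10 Mm = 1e+07 m.
Total orbital energy is E = −GMm/(2a); binding energy is E_bind = −E = GMm/(2a).
E_bind = 1.267e+17 · 2640 / (2 · 1e+07) J ≈ 1.672e+13 J = 16.72 TJ.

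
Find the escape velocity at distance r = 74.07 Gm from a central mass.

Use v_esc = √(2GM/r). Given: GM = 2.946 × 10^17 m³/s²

Convert to SI: r = 74.07 Gm = 7.407e+10 m.
Escape velocity comes from setting total energy to zero: ½v² − GM/r = 0 ⇒ v_esc = √(2GM / r).
v_esc = √(2 · 2.946e+17 / 7.407e+10) m/s ≈ 2820 m/s = 2.82 km/s.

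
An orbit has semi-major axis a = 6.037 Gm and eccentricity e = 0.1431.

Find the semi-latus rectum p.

Convert to SI: a = 6.037 Gm = 6.037e+09 m.
p = a (1 − e²).
p = 6.037e+09 · (1 − (0.1431)²) = 6.037e+09 · 0.979522 ≈ 5.913e+09 m = 5.913 Gm.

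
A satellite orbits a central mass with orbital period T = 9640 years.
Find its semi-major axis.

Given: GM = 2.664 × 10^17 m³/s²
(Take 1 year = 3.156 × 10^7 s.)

Convert to SI: T = 9640 years = 3.04238e+11 s.
Invert Kepler's third law: a = (GM · T² / (4π²))^(1/3).
Substituting T = 3.04238e+11 s and GM = 2.664e+17 m³/s²:
a = (2.664e+17 · (3.04238e+11)² / (4π²))^(1/3) m
a ≈ 8.548e+12 m = 8.548 × 10^12 m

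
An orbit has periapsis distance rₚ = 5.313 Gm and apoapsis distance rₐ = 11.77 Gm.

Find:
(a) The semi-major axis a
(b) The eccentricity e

Convert to SI: rₚ = 5.313 Gm = 5.313e+09 m; rₐ = 11.77 Gm = 1.177e+10 m.
(a) a = (rₚ + rₐ) / 2 = (5.313e+09 + 1.177e+10) / 2 ≈ 8.542e+09 m = 8.541 Gm.
(b) e = (rₐ − rₚ) / (rₐ + rₚ) = (1.177e+10 − 5.313e+09) / (1.177e+10 + 5.313e+09) ≈ 0.378.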